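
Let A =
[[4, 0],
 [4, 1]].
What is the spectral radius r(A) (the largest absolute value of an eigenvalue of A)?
r(A) = 4

The eigenvalues of A are the roots of its characteristic polynomial. With M = A (coefficients from the trace and determinant):
  p(λ) = det(λ I - M) = λ^2 - 5λ + 4.
For λ^2 - 5λ + 4 the discriminant is 9. It is a perfect square (3^2), so the roots are rational: λ = (5 ± 3)/2 = 4, 1.
Thus the eigenvalues (to 4 decimals) are 4 (modulus 4); 1 (modulus 1). The spectral radius is the largest modulus: r(A) = 4. (Cross-check: r(A) ≤ ||A||_2 ≈ 5.7016; equality holds whenever A is normal, though it can also hold for some non-normal A.)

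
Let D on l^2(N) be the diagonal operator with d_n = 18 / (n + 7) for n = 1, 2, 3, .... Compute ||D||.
||D|| = 9/4 (attained at n = 1)

For D diagonal, ||D|| = sup_n |d_n| = sup_n 18/(n + 7). This is positive and strictly decreasing in n, so the supremum is attained at n = 1: d_1 = 18/(1 + 7) = 9/4. Hence ||D|| = 9/4.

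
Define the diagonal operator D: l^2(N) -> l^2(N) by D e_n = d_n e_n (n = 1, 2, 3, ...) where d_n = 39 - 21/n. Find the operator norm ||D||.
||D|| = 39

For a diagonal operator on l^2 with entries d_n, ||D|| = sup_n |d_n|. Here d_1 = 18, d_2 = 57/2, ..., and d_n = 39 - 21/n increases monotonically toward 39. All terms lie in [18, 39), so |d_n| = d_n and the supremum is the limit 39, which is not attained by any individual d_n. Hence ||D|| = 39.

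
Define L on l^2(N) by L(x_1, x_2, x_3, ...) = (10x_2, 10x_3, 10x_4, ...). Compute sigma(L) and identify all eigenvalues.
sigma(L) = closed disk {z in C : |z| ≤ 10}; sigma_p(L) = open disk {z in C : |z| < 10}

Note L = 10·V where V is the unit left shift (V x)_k = x_{k+1}; so sigma(L) = 10·sigma(V) and ||L|| = 10||V||. ||L x||^2 = 100sum_{k≥2} |x_k|^2 ≤ 100||x||^2, with equality on {x : x_1 = 0}, so ||L|| = 10. For any lambda with |lambda| < 10, set r = lambda/10 (|r| < 1); the vector x = (1, r, r^2, ...) is in l^2 and satisfies L x = 10(r, r^2, ...) = lambda x, so lambda is an eigenvalue. On the boundary |lambda| = 10 the geometric series diverges, so no l^2 eigenvector exists, but these lambda lie in the approximate point spectrum. Hence sigma(L) is the closed disk of radius 10 and sigma_p(L) is the open disk.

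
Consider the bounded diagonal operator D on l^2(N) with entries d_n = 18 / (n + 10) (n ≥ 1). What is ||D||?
||D|| = 18/11 (attained at n = 1)

For D diagonal, ||D|| = sup_n |d_n| = sup_n 18/(n + 10). This is positive and strictly decreasing in n, so the supremum is attained at n = 1: d_1 = 18/(1 + 10) = 18/11. Hence ||D|| = 18/11.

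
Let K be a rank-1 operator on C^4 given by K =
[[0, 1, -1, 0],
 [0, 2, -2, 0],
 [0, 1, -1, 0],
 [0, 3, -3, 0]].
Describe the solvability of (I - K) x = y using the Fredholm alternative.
(I - K) is singular (det(I - K) = 0, i.e. 1 ∈ sigma(K)). (I - K) x = y is solvable iff y ⊥ ker((I - K)^*) = span{(0, 1, -1, 0)}, i.e. iff y_2 - y_3 = 0. When solvable, the solutions are x = y + c·(1, 2, 1, 3), c arbitrary (ker(I - K) = span{(1, 2, 1, 3)}, dimension 1).

K has rank 1, so it is an outer product K = u v^T: every row of K is a multiple of one row vector. Reading off the entries, u = (1, 2, 1, 3) and v = (0, 1, -1, 0) (row i of K equals u_i·v^T). A rank-one matrix u v^T satisfies K u = u (v·u) and kills the (3)-dimensional subspace v^⊥, so its characteristic polynomial is lambda^3 (lambda - v·u) with v·u = tr K = 1. Hence the eigenvalues of I - K are 1 (multiplicity 3) and 1 - (1) = 0, so det(I - K) = 0. (Direct check: I - K =
[[1, -1, 1, 0],
 [0, -1, 2, 0],
 [0, -1, 2, 0],
 [0, -3, 3, 1]]
has determinant 0.) So 1 is an eigenvalue of K and (I - K) is not invertible. The finite-dimensional Fredholm alternative says: either (I - K) is invertible, or ker(I - K) ≠ {0} and then range(I - K) = ker((I - K)^*)^⊥, with dim ker(I - K) = dim ker((I - K)^*). We are in the second case, so we need both kernels. Kernel of I - K: (I - K) u = u - u (v·u) = u - u = 0, so ker(I - K) = span{u} = span{(1, 2, 1, 3)} (it is exactly 1-dimensional because rank(I - K) = 3). Kernel of the adjoint: K is real, so (I - K)^* = I - K^T = I - v u^T, and (I - v u^T) v = v - v (u·v) = 0; hence ker((I - K)^*) = span{v} = span{(0, 1, -1, 0)}. Therefore (I - K) x = y is solvable iff <y, v> = 0, i.e. iff y_2 - y_3 = 0. When this holds, K y = u (v·y) = 0, so (I - K) y = y and x = y is a particular solution; the full solution set is the line x = y + c·u = y + c·(1, 2, 1, 3), c ∈ C.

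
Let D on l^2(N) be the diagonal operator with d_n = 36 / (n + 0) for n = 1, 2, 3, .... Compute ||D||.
||D|| = 36 (attained at n = 1)

For D diagonal, ||D|| = sup_n |d_n| = sup_n 36/(n + 0). This is positive and strictly decreasing in n, so the supremum is attained at n = 1: d_1 = 36/(1 + 0) = 36. Hence ||D|| = 36.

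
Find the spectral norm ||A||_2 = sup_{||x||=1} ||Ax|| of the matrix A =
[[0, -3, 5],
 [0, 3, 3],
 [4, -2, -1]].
||A||_2 ≈ 6.0261 (= sqrt(largest eigenvalue of A^T A))

||A||_2 = sigma_max(A) = sqrt(lambda_max(A^T A)). Form the symmetric matrix M = A^T A =
[[16, -8, -4],
 [-8, 22, -4],
 [-4, -4, 35]].
Its characteristic polynomial (trace, sum of principal 2x2 minors, determinant of M give the coefficients) is
  p(λ) = det(λ I - M) = λ^3 - 73λ^2 + 1586λ - 9216.
No integer candidate from the rational root theorem (±divisors of 9216) is a root, so the roots are irrational. The cubic discriminant is Δ = 19095524 > 0, so there are three distinct real roots. p(9) = -126 and p(10) = 344 have opposite signs, so a root lies in (9, 10); Newton's method refines it to λ ≈ 9.2502. p(27) = 72 and p(28) = -88 have opposite signs, so a root lies in (27, 28); Newton's method refines it to λ ≈ 27.4355. p(36) = -72 and p(37) = 182 have opposite signs, so a root lies in (36, 37); Newton's method refines it to λ ≈ 36.3143. Check (Vieta): the three roots sum to 73, matching tr M = 73.
So the eigenvalues of A^T A are ≈ 9.2502, 27.4355, 36.3143 (all ≥ 0, as they must be for A^T A). The largest is λ_max ≈ 36.3143, hence ||A||_2 = sqrt(λ_max) ≈ 6.0261.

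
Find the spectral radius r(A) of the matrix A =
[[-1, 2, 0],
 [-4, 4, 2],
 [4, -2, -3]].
r(A) = 1

The eigenvalues of A are the roots of its characteristic polynomial. With M = A (coefficients from the trace, the sum of principal 2x2 minors, and det A):
  p(λ) = det(λ I - M) = λ^3 - λ.
The constant term is 0, so λ = 0 is a root. Dividing out λ leaves p(λ) = λ(λ^2 - 1). For λ^2 - 1 the discriminant is 4. It is a perfect square (2^2), so the roots are rational: λ = (0 ± 2)/2 = 1, -1.
Thus the eigenvalues (to 4 decimals) are 1 (modulus 1); -1 (modulus 1); 0 (modulus 0). The spectral radius is the largest modulus: r(A) = 1. (Cross-check: r(A) ≤ ||A||_2 ≈ 8.127; equality holds whenever A is normal, though it can also hold for some non-normal A.)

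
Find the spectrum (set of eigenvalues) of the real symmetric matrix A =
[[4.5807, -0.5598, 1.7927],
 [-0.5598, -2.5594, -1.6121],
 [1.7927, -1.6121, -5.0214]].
sigma(A) ≈ {-6, -2, 5}

A is real symmetric, so its spectrum consists of real eigenvalues. Expanding the characteristic polynomial of the displayed matrix gives
  det(λ I - A) = p(λ) = λ^3 + (3)λ^2 + (-28)λ + (-60).
Solving p(λ) = 0 yields eigenvalues ≈ -6, -2, 5. (A is shown rounded to 4 decimals, so these recover the underlying integer eigenvalues to within that precision.)
Verification: the trace of A = -3 equals the sum of eigenvalues -3, and det(A) ≈ 60.0001 matches the eigenvalue product 60.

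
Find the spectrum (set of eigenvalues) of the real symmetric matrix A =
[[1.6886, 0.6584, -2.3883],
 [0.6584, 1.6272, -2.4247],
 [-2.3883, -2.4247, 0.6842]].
sigma(A) ≈ {-2, 1, 5}

A is real symmetric, so its spectrum consists of real eigenvalues. Expanding the characteristic polynomial of the displayed matrix gives
  det(λ I - A) = p(λ) = λ^3 + (-4)λ^2 + (-7)λ + (10).
Solving p(λ) = 0 yields eigenvalues ≈ -2, 1, 5. (A is shown rounded to 4 decimals, so these recover the underlying integer eigenvalues to within that precision.)
Verification: the trace of A = 4 equals the sum of eigenvalues 4, and det(A) ≈ -10.0002 matches the eigenvalue product -10.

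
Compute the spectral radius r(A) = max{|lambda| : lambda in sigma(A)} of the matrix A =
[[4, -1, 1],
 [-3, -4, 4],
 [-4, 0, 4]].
r(A) ≈ 4.2952

The eigenvalues of A are the roots of its characteristic polynomial. With M = A (coefficients from the trace, the sum of principal 2x2 minors, and det A):
  p(λ) = det(λ I - M) = λ^3 - 4λ^2 - 15λ + 76.
No integer candidate from the rational root theorem (±divisors of 76) is a root, so the roots are irrational. The cubic discriminant is Δ = -37316 < 0, so there is one real root and a complex-conjugate pair. p(-5) = -74 and p(-4) = 8 have opposite signs, so a root lies in (-5, -4); Newton's method refines it to λ ≈ -4.1195. Dividing out (λ - (-4.1195)) leaves approximately λ^2 - 8.1195λ + 18.4487. For λ^2 - 8.1195λ + 18.4487 the discriminant is -7.8679. It is negative, so the remaining roots are the complex-conjugate pair λ ≈ 4.0598 ± 1.4025i. Their product equals the constant term, so |λ|^2 ≈ 18.4487 and |λ| ≈ 4.2952.
Thus the eigenvalues (to 4 decimals) are -4.1195 (modulus 4.1195); 4.0598 ± 1.4025i (modulus 4.2952). The spectral radius is the largest modulus: r(A) ≈ 4.2952. (Cross-check: r(A) ≤ ||A||_2 ≈ 8.2021; equality holds whenever A is normal, though it can also hold for some non-normal A.)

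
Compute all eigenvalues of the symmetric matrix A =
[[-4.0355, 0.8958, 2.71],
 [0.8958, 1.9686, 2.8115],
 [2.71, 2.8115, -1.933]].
sigma(A) ≈ {-6, -2, 4}

A is real symmetric, so its spectrum consists of real eigenvalues. Expanding the characteristic polynomial of the displayed matrix gives
  det(λ I - A) = p(λ) = λ^3 + (4)λ^2 + (-20)λ + (-48).
Solving p(λ) = 0 yields eigenvalues ≈ -6, -2, 4. (A is shown rounded to 4 decimals, so these recover the underlying integer eigenvalues to within that precision.)
Verification: the trace of A = -4 equals the sum of eigenvalues -4, and det(A) ≈ 47.9991 matches the eigenvalue product 48.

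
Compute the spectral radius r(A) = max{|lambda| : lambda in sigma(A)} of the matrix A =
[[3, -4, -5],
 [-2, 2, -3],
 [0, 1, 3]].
r(A) ≈ 5.5328

The eigenvalues of A are the roots of its characteristic polynomial. With M = A (coefficients from the trace, the sum of principal 2x2 minors, and det A):
  p(λ) = det(λ I - M) = λ^3 - 8λ^2 + 16λ - 13.
No integer candidate from the rational root theorem (±divisors of 13) is a root, so the roots are irrational. The cubic discriminant is Δ = -1235 < 0, so there is one real root and a complex-conjugate pair. p(5) = -8 and p(6) = 11 have opposite signs, so a root lies in (5, 6); Newton's method refines it to λ ≈ 5.5328. Dividing out (λ - (5.5328)) leaves approximately λ^2 - 2.4672λ + 2.3496. For λ^2 - 2.4672λ + 2.3496 the discriminant is -3.3116. It is negative, so the remaining roots are the complex-conjugate pair λ ≈ 1.2336 ± 0.9099i. Their product equals the constant term, so |λ|^2 ≈ 2.3496 and |λ| ≈ 1.5328.
Thus the eigenvalues (to 4 decimals) are 5.5328 (modulus 5.5328); 1.2336 ± 0.9099i (modulus 1.5328). The spectral radius is the largest modulus: r(A) ≈ 5.5328. (Cross-check: r(A) ≤ ||A||_2 ≈ 7.6089; equality holds whenever A is normal, though it can also hold for some non-normal A.)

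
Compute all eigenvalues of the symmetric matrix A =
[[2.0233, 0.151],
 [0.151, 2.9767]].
sigma(A) ≈ {2, 3}

A is real symmetric, so its spectrum consists of real eigenvalues. Expanding the characteristic polynomial of the displayed matrix gives
  det(λ I - A) = p(λ) = λ^2 + (-5)λ + (6).
Solving p(λ) = 0 yields eigenvalues ≈ 2, 3. (A is shown rounded to 4 decimals, so these recover the underlying integer eigenvalues to within that precision.)
Verification: the trace of A = 5 equals the sum of eigenvalues 5, and det(A) ≈ 6.0000 matches the eigenvalue product 6.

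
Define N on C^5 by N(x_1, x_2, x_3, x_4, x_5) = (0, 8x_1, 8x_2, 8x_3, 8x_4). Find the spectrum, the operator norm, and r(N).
sigma(N) = {0}; ||N|| = 8; r(N) = 0. (N is nilpotent with N^5 = 0.)

On C^5, N is a strictly lower-triangular matrix with 8 on the subdiagonal and zeros elsewhere, so its characteristic polynomial is lambda^5 and every eigenvalue is 0: sigma(N) = {0}. For the operator norm, N e_i = 8e_{i+1} for i = 1, ..., 4 and N e_5 = 0, so the singular values of N are 8 (with multiplicity 4) and 0; hence ||N|| = 8. The spectral radius r(N) = max|lambda| = 0. Note ||N|| > r(N) — characteristic of non-normal nilpotent operators. Indeed N^5 = 0.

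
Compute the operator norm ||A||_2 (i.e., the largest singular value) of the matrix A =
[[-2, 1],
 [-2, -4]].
||A||_2 = sqrt(20) ≈ 4.4721 (= sqrt(largest eigenvalue of A^T A))

||A||_2 = sigma_max(A) = sqrt(lambda_max(A^T A)). Form the symmetric matrix M = A^T A =
[[8, 6],
 [6, 17]].
Its characteristic polynomial (trace, determinant of M give the coefficients) is
  p(λ) = det(λ I - M) = λ^2 - 25λ + 100.
For λ^2 - 25λ + 100 the discriminant is 225. It is a perfect square (15^2), so the roots are rational: λ = (25 ± 15)/2 = 20, 5.
So the eigenvalues of A^T A are ≈ 5, 20 (all ≥ 0, as they must be for A^T A). The largest is λ_max = 20, hence ||A||_2 = sqrt(λ_max) = sqrt(20) ≈ 4.4721.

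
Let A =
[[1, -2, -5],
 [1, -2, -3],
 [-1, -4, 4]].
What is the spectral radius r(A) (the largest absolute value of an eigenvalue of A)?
r(A) ≈ 6.5093

The eigenvalues of A are the roots of its characteristic polynomial. With M = A (coefficients from the trace, the sum of principal 2x2 minors, and det A):
  p(λ) = det(λ I - M) = λ^3 - 3λ^2 - 21λ - 12.
No integer candidate from the rational root theorem (±divisors of 12) is a root, so the roots are irrational. The cubic discriminant is Δ = 22221 > 0, so there are three distinct real roots. p(-3) = -3 and p(-2) = 10 have opposite signs, so a root lies in (-3, -2); Newton's method refines it to λ ≈ -2.8661. p(-1) = 5 and p(0) = -12 have opposite signs, so a root lies in (-1, 0); Newton's method refines it to λ ≈ -0.6432. p(6) = -30 and p(7) = 37 have opposite signs, so a root lies in (6, 7); Newton's method refines it to λ ≈ 6.5093. Check (Vieta): the three roots sum to 3, matching tr M = 3.
Thus the eigenvalues (to 4 decimals) are -2.8661 (modulus 2.8661); -0.6432 (modulus 0.6432); 6.5093 (modulus 6.5093). The spectral radius is the largest modulus: r(A) ≈ 6.5093. (Cross-check: r(A) ≤ ||A||_2 ≈ 7.2723; equality holds whenever A is normal, though it can also hold for some non-normal A.)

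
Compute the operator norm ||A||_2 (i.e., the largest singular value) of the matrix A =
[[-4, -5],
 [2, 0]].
||A||_2 = sqrt((45 + sqrt(1625))/2) ≈ 6.5311 (= sqrt(largest eigenvalue of A^T A))

||A||_2 = sigma_max(A) = sqrt(lambda_max(A^T A)). Form the symmetric matrix M = A^T A =
[[20, 20],
 [20, 25]].
Its characteristic polynomial (trace, determinant of M give the coefficients) is
  p(λ) = det(λ I - M) = λ^2 - 45λ + 100.
For λ^2 - 45λ + 100 the discriminant is 1625. It is nonnegative but not a perfect square, so the roots are real and irrational: λ = (45 ± sqrt(1625))/2 ≈ 42.6556, 2.3444.
So the eigenvalues of A^T A are ≈ 2.3444, 42.6556 (all ≥ 0, as they must be for A^T A). The largest is λ_max = (45 + sqrt(1625))/2 ≈ 42.6556, hence ||A||_2 = sqrt(λ_max) = sqrt((45 + sqrt(1625))/2) ≈ 6.5311.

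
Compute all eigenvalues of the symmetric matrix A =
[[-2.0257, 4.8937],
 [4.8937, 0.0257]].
sigma(A) ≈ {-6, 4}

A is real symmetric, so its spectrum consists of real eigenvalues. Expanding the characteristic polynomial of the displayed matrix gives
  det(λ I - A) = p(λ) = λ^2 + (2)λ + (-24).
Solving p(λ) = 0 yields eigenvalues ≈ -6, 4. (A is shown rounded to 4 decimals, so these recover the underlying integer eigenvalues to within that precision.)
Verification: the trace of A = -2 equals the sum of eigenvalues -2, and det(A) ≈ -24.0004 matches the eigenvalue product -24.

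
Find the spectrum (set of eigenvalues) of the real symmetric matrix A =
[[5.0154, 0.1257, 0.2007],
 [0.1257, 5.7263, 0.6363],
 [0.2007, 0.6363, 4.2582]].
sigma(A) ≈ {4, 5, 6}

A is real symmetric, so its spectrum consists of real eigenvalues. Expanding the characteristic polynomial of the displayed matrix gives
  det(λ I - A) = p(λ) = λ^3 + (-15)λ^2 + (74)λ + (-119.9977).
Solving p(λ) = 0 yields eigenvalues ≈ 4, 5, 6. (A is shown rounded to 4 decimals, so these recover the underlying integer eigenvalues to within that precision.)
Verification: the trace of A = 15 equals the sum of eigenvalues 15, and det(A) ≈ 119.9977 matches the eigenvalue product 120.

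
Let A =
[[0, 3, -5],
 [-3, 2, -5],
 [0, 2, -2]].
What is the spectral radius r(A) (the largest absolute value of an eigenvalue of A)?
r(A) ≈ 3.9487

The eigenvalues of A are the roots of its characteristic polynomial. With M = A (coefficients from the trace, the sum of principal 2x2 minors, and det A):
  p(λ) = det(λ I - M) = λ^3 + 15λ - 12.
No integer candidate from the rational root theorem (±divisors of 12) is a root, so the roots are irrational. The cubic discriminant is Δ = -17388 < 0, so there is one real root and a complex-conjugate pair. p(0) = -12 and p(1) = 4 have opposite signs, so a root lies in (0, 1); Newton's method refines it to λ ≈ 0.7696. Dividing out (λ - (0.7696)) leaves approximately λ^2 + 0.7696λ + 15.5923. For λ^2 + 0.7696λ + 15.5923 the discriminant is -61.7769. It is negative, so the remaining roots are the complex-conjugate pair λ ≈ -0.3848 ± 3.9299i. Their product equals the constant term, so |λ|^2 ≈ 15.5923 and |λ| ≈ 3.9487.
Thus the eigenvalues (to 4 decimals) are 0.7696 (modulus 0.7696); -0.3848 ± 3.9299i (modulus 3.9487). The spectral radius is the largest modulus: r(A) ≈ 3.9487. (Cross-check: r(A) ≤ ||A||_2 ≈ 8.5946; equality holds whenever A is normal, though it can also hold for some non-normal A.)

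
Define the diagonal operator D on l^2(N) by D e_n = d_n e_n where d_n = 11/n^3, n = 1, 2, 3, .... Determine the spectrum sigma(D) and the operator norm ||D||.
sigma(D) = {11/n^3 : n ≥ 1} ∪ {0}; ||D|| = 11

A bounded diagonal operator on l^2 with diagonal entries d_n has spectrum equal to the closure of {d_n : n ≥ 1}: every d_n is an eigenvalue (with eigenvector e_n), so {d_n} ⊂ sigma(D); the spectrum is closed, so its closure is too; and for lambda not in the closure, (D - lambda I) has bounded inverse (the diagonal entries 1/(d_n - lambda) are bounded). For our sequence d_n = 11/n^3, n = 1, 2, 3, ...:
  - {d_n} = {11/n^3 : n ≥ 1}; the only limit point is 0
  - closure = {11/n^3 : n ≥ 1} ∪ {0}
For the norm: a diagonal operator has ||D|| = sup_n |d_n|. Here d_n = 11/n^3 is positive and decreasing, so sup_n |d_n| = d_1 = 11. So ||D|| = 11.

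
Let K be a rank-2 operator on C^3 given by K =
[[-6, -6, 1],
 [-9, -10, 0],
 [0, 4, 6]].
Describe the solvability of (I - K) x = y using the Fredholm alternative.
(I - K) is invertible (det(I - K) = -79 ≠ 0), so for every y in C^3 the equation (I - K) x = y has a unique solution.

K has rank 2 and factors as K = U V^T = u1 v1^T + u2 v2^T with u1 = (2, 3, 0), v1 = (-3, -2, 2), u2 = (1, 2, -2), v2 = (0, -2, -3) (multiplying out reproduces the displayed K). The nonzero eigenvalues of U V^T coincide with those of the 2 x 2 matrix G = V^T U = [[v1·u1, v1·u2], [v2·u1, v2·u2]] = [[-12, -11], [-6, 2]], and by the Sylvester determinant identity det(I_3 - U V^T) = det(I_2 - V^T U) = det([[13, 11], [6, -1]]) = (13)(-1) - (11)(6) = -79. (Direct check: I - K =
[[7, 6, -1],
 [9, 11, 0],
 [0, -4, -5]]
has determinant -79.) The finite-dimensional Fredholm alternative says: either (I - K) is invertible, or ker(I - K) ≠ {0} and then range(I - K) = ker((I - K)^*)^⊥, with dim ker(I - K) = dim ker((I - K)^*). Since det(I - K) ≠ 0, 1 is not an eigenvalue of K and ker(I - K) = {0}, so we are in the first case: for every y there is a unique x = (I - K)^(-1) y. (Explicitly, by the Woodbury identity, (I - U V^T)^(-1) = I + U (I_2 - G)^(-1) V^T.)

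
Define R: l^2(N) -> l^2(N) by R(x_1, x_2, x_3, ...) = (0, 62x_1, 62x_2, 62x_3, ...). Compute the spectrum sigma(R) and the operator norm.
sigma(R) = closed disk {z in C : |z| ≤ 62}; ||R|| = 62

Note R = 62·U where U is the unit right shift (U x)_k = x_{k-1} (with x_0 := 0); so ||R|| = 62||U|| and sigma(R) = 62·sigma(U). ||R x||^2 = sum_{k≥1} |62x_k|^2 = 3844||x||^2, so ||R|| = 62 and sigma(R) ⊂ {|z| ≤ 62}. For any |lambda| < 62, the equation (R - lambda I) x = 0 forces x_1 = 0, then 62x_k = lambda x_{k+1} ⇒ x = 0, so R has no eigenvalues. But (R - lambda I) is not surjective for |lambda| < 62: solving (R - lambda I) x = e_1 would require x_n proportional to (lambda/62)^(-n), which is not in l^2. So every |lambda| < 62 lies in the residual spectrum. The boundary |lambda| = 62 is in the approximate point spectrum (the spectrum is closed). Hence sigma(R) is the closed disk of radius 62.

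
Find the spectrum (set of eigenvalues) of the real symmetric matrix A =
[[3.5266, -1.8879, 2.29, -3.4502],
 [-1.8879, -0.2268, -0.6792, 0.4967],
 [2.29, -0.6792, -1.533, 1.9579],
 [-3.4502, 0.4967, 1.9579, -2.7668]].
sigma(A) ≈ {-6, -1, 0, 6}

A is real symmetric, so its spectrum consists of real eigenvalues. Expanding the characteristic polynomial of the displayed matrix gives
  det(λ I - A) = p(λ) = λ^4 + (1)λ^3 + (-36)λ^2 + (-36)λ + (0).
Solving p(λ) = 0 yields eigenvalues ≈ -6, -1, 0, 6. (A is shown rounded to 4 decimals, so these recover the underlying integer eigenvalues to within that precision.)
Verification: the trace of A = -1 equals the sum of eigenvalues -1, and det(A) ≈ 0.0010 matches the eigenvalue product 0.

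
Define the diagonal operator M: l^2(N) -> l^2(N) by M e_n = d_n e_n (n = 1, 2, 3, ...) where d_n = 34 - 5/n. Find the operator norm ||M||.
||M|| = 34

For a diagonal operator on l^2 with entries d_n, ||M|| = sup_n |d_n|. Here d_1 = 29, d_2 = 63/2, ..., and d_n = 34 - 5/n increases monotonically toward 34. All terms lie in [29, 34), so |d_n| = d_n and the supremum is the limit 34, which is not attained by any individual d_n. Hence ||M|| = 34.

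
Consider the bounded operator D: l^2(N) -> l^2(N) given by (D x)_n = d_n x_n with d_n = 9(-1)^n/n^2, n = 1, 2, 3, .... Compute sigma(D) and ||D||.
sigma(D) = {9(-1)^n/n^2 : n ≥ 1} ∪ {0}; ||D|| = 9

A bounded diagonal operator on l^2 with diagonal entries d_n has spectrum equal to the closure of {d_n : n ≥ 1}: every d_n is an eigenvalue (with eigenvector e_n), so {d_n} ⊂ sigma(D); the spectrum is closed, so its closure is too; and for lambda not in the closure, (D - lambda I) has bounded inverse (the diagonal entries 1/(d_n - lambda) are bounded). For our sequence d_n = 9(-1)^n/n^2, n = 1, 2, 3, ...:
  - {d_n} = {9(-1)^n/n^2 : n ≥ 1}; the only limit point is 0
  - closure = {9(-1)^n/n^2 : n ≥ 1} ∪ {0}
For the norm: a diagonal operator has ||D|| = sup_n |d_n|. Here |d_n| = 9/n^2 is decreasing, so sup_n |d_n| = |d_1| = 9. So ||D|| = 9.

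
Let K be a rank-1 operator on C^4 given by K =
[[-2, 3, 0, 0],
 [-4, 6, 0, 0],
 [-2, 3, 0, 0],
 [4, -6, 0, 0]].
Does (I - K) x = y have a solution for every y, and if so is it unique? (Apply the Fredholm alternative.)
(I - K) is invertible (det(I - K) = -3 ≠ 0), so for every y in C^4 the equation (I - K) x = y has a unique solution.

K has rank 1, so it is an outer product K = u v^T: every row of K is a multiple of one row vector. Reading off the entries, u = (-1, -2, -1, 2) and v = (2, -3, 0, 0) (row i of K equals u_i·v^T). A rank-one matrix u v^T satisfies K u = u (v·u) and kills the (3)-dimensional subspace v^⊥, so its characteristic polynomial is lambda^3 (lambda - v·u) with v·u = tr K = 4. Hence the eigenvalues of I - K are 1 (multiplicity 3) and 1 - (4) = -3, so det(I - K) = -3. (Direct check: I - K =
[[3, -3, 0, 0],
 [4, -5, 0, 0],
 [2, -3, 1, 0],
 [-4, 6, 0, 1]]
has determinant -3.) The finite-dimensional Fredholm alternative says: either (I - K) is invertible, or ker(I - K) ≠ {0} and then range(I - K) = ker((I - K)^*)^⊥, with dim ker(I - K) = dim ker((I - K)^*). Since det(I - K) ≠ 0, 1 is not an eigenvalue of K and ker(I - K) = {0}, so we are in the first case: for every y there is a unique x = (I - K)^(-1) y. Explicitly, by the Sherman–Morrison formula, (I - u v^T)^(-1) = I + u v^T/(1 - v·u), i.e. (I - K)^(-1) = I + K/(-3).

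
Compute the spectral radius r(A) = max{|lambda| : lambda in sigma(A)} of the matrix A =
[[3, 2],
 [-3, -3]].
r(A) = sqrt(12)/2 ≈ 1.7321

The eigenvalues of A are the roots of its characteristic polynomial. With M = A (coefficients from the trace and determinant):
  p(λ) = det(λ I - M) = λ^2 - 3.
For λ^2 - 3 the discriminant is 12. It is nonnegative but not a perfect square, so the roots are real and irrational: λ = ± sqrt(12)/2 ≈ 1.7321, -1.7321.
Thus the eigenvalues (to 4 decimals) are 1.7321 (modulus 1.7321); -1.7321 (modulus 1.7321). The spectral radius is the largest modulus: r(A) = sqrt(12)/2 ≈ 1.7321. (Cross-check: r(A) ≤ ||A||_2 ≈ 5.5414; equality holds whenever A is normal, though it can also hold for some non-normal A.)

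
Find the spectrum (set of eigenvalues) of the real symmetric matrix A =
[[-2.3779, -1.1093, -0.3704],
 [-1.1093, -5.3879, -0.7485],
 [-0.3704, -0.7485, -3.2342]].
sigma(A) ≈ {-6, -3, -2}

A is real symmetric, so its spectrum consists of real eigenvalues. Expanding the characteristic polynomial of the displayed matrix gives
  det(λ I - A) = p(λ) = λ^3 + (11)λ^2 + (36)λ + (36).
Solving p(λ) = 0 yields eigenvalues ≈ -6, -3, -2. (A is shown rounded to 4 decimals, so these recover the underlying integer eigenvalues to within that precision.)
Verification: the trace of A = -11 equals the sum of eigenvalues -11, and det(A) ≈ -36.0000 matches the eigenvalue product -36.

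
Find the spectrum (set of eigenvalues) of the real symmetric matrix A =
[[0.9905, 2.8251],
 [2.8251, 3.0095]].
sigma(A) ≈ {-1, 5}

A is real symmetric, so its spectrum consists of real eigenvalues. Expanding the characteristic polynomial of the displayed matrix gives
  det(λ I - A) = p(λ) = λ^2 + (-4)λ + (-5).
Solving p(λ) = 0 yields eigenvalues ≈ -1, 5. (A is shown rounded to 4 decimals, so these recover the underlying integer eigenvalues to within that precision.)
Verification: the trace of A = 4 equals the sum of eigenvalues 4, and det(A) ≈ -5.0003 matches the eigenvalue product -5.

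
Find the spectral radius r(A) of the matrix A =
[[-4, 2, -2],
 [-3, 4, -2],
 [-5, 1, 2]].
r(A) ≈ 4.3525

The eigenvalues of A are the roots of its characteristic polynomial. With M = A (coefficients from the trace, the sum of principal 2x2 minors, and det A):
  p(λ) = det(λ I - M) = λ^3 - 2λ^2 - 18λ + 42.
No integer candidate from the rational root theorem (±divisors of 42) is a root, so the roots are irrational. The cubic discriminant is Δ = 5556 > 0, so there are three distinct real roots. p(-5) = -43 and p(-4) = 18 have opposite signs, so a root lies in (-5, -4); Newton's method refines it to λ ≈ -4.3525. p(2) = 6 and p(3) = -3 have opposite signs, so a root lies in (2, 3); Newton's method refines it to λ ≈ 2.5136. p(3) = -3 and p(4) = 2 have opposite signs, so a root lies in (3, 4); Newton's method refines it to λ ≈ 3.8389. Check (Vieta): the three roots sum to 2, matching tr M = 2.
Thus the eigenvalues (to 4 decimals) are -4.3525 (modulus 4.3525); 2.5136 (modulus 2.5136); 3.8389 (modulus 3.8389). The spectral radius is the largest modulus: r(A) ≈ 4.3525. (Cross-check: r(A) ≤ ||A||_2 ≈ 8.1087; equality holds whenever A is normal, though it can also hold for some non-normal A.)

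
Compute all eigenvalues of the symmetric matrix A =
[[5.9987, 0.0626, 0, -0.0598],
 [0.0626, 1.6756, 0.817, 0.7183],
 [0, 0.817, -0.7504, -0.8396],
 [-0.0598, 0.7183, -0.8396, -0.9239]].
sigma(A) ≈ {-2, 0, 2, 6}

A is real symmetric, so its spectrum consists of real eigenvalues. Expanding the characteristic polynomial of the displayed matrix gives
  det(λ I - A) = p(λ) = λ^4 + (-6)λ^3 + (-4)λ^2 + (24.0013)λ + (0).
Solving p(λ) = 0 yields eigenvalues ≈ -2, 0, 2, 6. (A is shown rounded to 4 decimals, so these recover the underlying integer eigenvalues to within that precision.)
Verification: the trace of A = 6 equals the sum of eigenvalues 6, and det(A) ≈ -0.0007 matches the eigenvalue product 0.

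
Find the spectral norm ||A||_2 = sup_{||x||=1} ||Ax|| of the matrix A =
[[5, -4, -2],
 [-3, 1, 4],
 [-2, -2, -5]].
||A||_2 ≈ 8.4196 (= sqrt(largest eigenvalue of A^T A))

||A||_2 = sigma_max(A) = sqrt(lambda_max(A^T A)). Form the symmetric matrix M = A^T A =
[[38, -19, -12],
 [-19, 21, 22],
 [-12, 22, 45]].
Its characteristic polynomial (trace, sum of principal 2x2 minors, determinant of M give the coefficients) is
  p(λ) = det(λ I - M) = λ^3 - 104λ^2 + 2464λ - 8281.
No integer candidate from the rational root theorem (±divisors of 8281) is a root, so the roots are irrational. The cubic discriminant is Δ = 4913931925 > 0, so there are three distinct real roots. p(4) = -25 and p(5) = 1564 have opposite signs, so a root lies in (4, 5); Newton's method refines it to λ ≈ 4.0149. p(29) = 100 and p(30) = -961 have opposite signs, so a root lies in (29, 30); Newton's method refines it to λ ≈ 29.0955. p(70) = -2401 and p(71) = 310 have opposite signs, so a root lies in (70, 71); Newton's method refines it to λ ≈ 70.8896. Check (Vieta): the three roots sum to 104, matching tr M = 104.
So the eigenvalues of A^T A are ≈ 4.0149, 29.0955, 70.8896 (all ≥ 0, as they must be for A^T A). The largest is λ_max ≈ 70.8896, hence ||A||_2 = sqrt(λ_max) ≈ 8.4196.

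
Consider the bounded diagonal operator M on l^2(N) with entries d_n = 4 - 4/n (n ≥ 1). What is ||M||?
||M|| = 4

For a diagonal operator on l^2 with entries d_n, ||M|| = sup_n |d_n|. Here d_1 = 0, d_2 = 2, ..., and d_n = 4 - 4/n increases monotonically toward 4. All terms lie in [0, 4), so |d_n| = d_n and the supremum is the limit 4, which is not attained by any individual d_n. Hence ||M|| = 4.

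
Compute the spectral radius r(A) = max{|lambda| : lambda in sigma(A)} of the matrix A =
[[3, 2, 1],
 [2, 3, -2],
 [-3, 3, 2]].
r(A) = 5

The eigenvalues of A are the roots of its characteristic polynomial. With M = A (coefficients from the trace, the sum of principal 2x2 minors, and det A):
  p(λ) = det(λ I - M) = λ^3 - 8λ^2 + 26λ - 55.
By the rational root theorem any rational root is an integer divisor of 55. Testing λ = 5: p(5) = 125 - 200 + 130 - 55 = 0, so λ = 5 is a root. Dividing out (λ - 5) leaves p(λ) = (λ - 5)(λ^2 - 3λ + 11). For λ^2 - 3λ + 11 the discriminant is -35. It is negative, so the roots are the complex-conjugate pair λ = 3/2 ± (sqrt(35)/2) i ≈ 1.5 ± 2.958i. For a conjugate pair the product of the roots equals the constant term, so |λ|^2 = 11 and |λ| = sqrt(11) ≈ 3.3166.
Thus the eigenvalues (to 4 decimals) are 1.5 ± 2.958i (modulus 3.3166); 5 (modulus 5). The spectral radius is the largest modulus: r(A) = 5. (Cross-check: r(A) ≤ ||A||_2 ≈ 5.1086; equality holds whenever A is normal, though it can also hold for some non-normal A.)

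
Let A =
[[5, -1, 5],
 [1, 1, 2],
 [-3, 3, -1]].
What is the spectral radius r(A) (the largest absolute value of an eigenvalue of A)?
r(A) = 3

The eigenvalues of A are the roots of its characteristic polynomial. With M = A (coefficients from the trace, the sum of principal 2x2 minors, and det A):
  p(λ) = det(λ I - M) = λ^3 - 5λ^2 + 9λ.
The constant term is 0, so λ = 0 is a root. Dividing out λ leaves p(λ) = λ(λ^2 - 5λ + 9). For λ^2 - 5λ + 9 the discriminant is -11. It is negative, so the roots are the complex-conjugate pair λ = 5/2 ± (sqrt(11)/2) i ≈ 2.5 ± 1.6583i. For a conjugate pair the product of the roots equals the constant term, so |λ|^2 = 9 and |λ| = sqrt(9) = 3.
Thus the eigenvalues (to 4 decimals) are 2.5 ± 1.6583i (modulus 3); 0 (modulus 0). The spectral radius is the largest modulus: r(A) = 3. (Cross-check: r(A) ≤ ||A||_2 ≈ 8.124; equality holds whenever A is normal, though it can also hold for some non-normal A.)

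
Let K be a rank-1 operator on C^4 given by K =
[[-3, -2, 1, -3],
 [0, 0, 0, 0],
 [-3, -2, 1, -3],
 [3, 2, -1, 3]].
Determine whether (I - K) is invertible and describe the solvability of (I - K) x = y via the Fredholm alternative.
(I - K) is singular (det(I - K) = 0, i.e. 1 ∈ sigma(K)). (I - K) x = y is solvable iff y ⊥ ker((I - K)^*) = span{(-3, -2, 1, -3)}, i.e. iff -3y_1 - 2y_2 + y_3 - 3y_4 = 0. When solvable, the solutions are x = y + c·(1, 0, 1, -1), c arbitrary (ker(I - K) = span{(1, 0, 1, -1)}, dimension 1).

K has rank 1, so it is an outer product K = u v^T: every row of K is a multiple of one row vector. Reading off the entries, u = (1, 0, 1, -1) and v = (-3, -2, 1, -3) (row i of K equals u_i·v^T). A rank-one matrix u v^T satisfies K u = u (v·u) and kills the (3)-dimensional subspace v^⊥, so its characteristic polynomial is lambda^3 (lambda - v·u) with v·u = tr K = 1. Hence the eigenvalues of I - K are 1 (multiplicity 3) and 1 - (1) = 0, so det(I - K) = 0. (Direct check: I - K =
[[4, 2, -1, 3],
 [0, 1, 0, 0],
 [3, 2, 0, 3],
 [-3, -2, 1, -2]]
has determinant 0.) So 1 is an eigenvalue of K and (I - K) is not invertible. The finite-dimensional Fredholm alternative says: either (I - K) is invertible, or ker(I - K) ≠ {0} and then range(I - K) = ker((I - K)^*)^⊥, with dim ker(I - K) = dim ker((I - K)^*). We are in the second case, so we need both kernels. Kernel of I - K: (I - K) u = u - u (v·u) = u - u = 0, so ker(I - K) = span{u} = span{(1, 0, 1, -1)} (it is exactly 1-dimensional because rank(I - K) = 3). Kernel of the adjoint: K is real, so (I - K)^* = I - K^T = I - v u^T, and (I - v u^T) v = v - v (u·v) = 0; hence ker((I - K)^*) = span{v} = span{(-3, -2, 1, -3)}. Therefore (I - K) x = y is solvable iff <y, v> = 0, i.e. iff -3y_1 - 2y_2 + y_3 - 3y_4 = 0. When this holds, K y = u (v·y) = 0, so (I - K) y = y and x = y is a particular solution; the full solution set is the line x = y + c·u = y + c·(1, 0, 1, -1), c ∈ C.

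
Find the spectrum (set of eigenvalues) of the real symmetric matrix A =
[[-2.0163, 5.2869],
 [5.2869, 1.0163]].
sigma(A) ≈ {-6, 5}

A is real symmetric, so its spectrum consists of real eigenvalues. Expanding the characteristic polynomial of the displayed matrix gives
  det(λ I - A) = p(λ) = λ^2 + (1)λ + (-30).
Solving p(λ) = 0 yields eigenvalues ≈ -6, 5. (A is shown rounded to 4 decimals, so these recover the underlying integer eigenvalues to within that precision.)
Verification: the trace of A = -1 equals the sum of eigenvalues -1, and det(A) ≈ -30.0005 matches the eigenvalue product -30.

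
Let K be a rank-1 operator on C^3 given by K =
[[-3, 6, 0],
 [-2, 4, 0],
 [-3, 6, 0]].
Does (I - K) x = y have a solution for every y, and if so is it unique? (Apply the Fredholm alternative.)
(I - K) is singular (det(I - K) = 0, i.e. 1 ∈ sigma(K)). (I - K) x = y is solvable iff y ⊥ ker((I - K)^*) = span{(-1, 2, 0)}, i.e. iff -y_1 + 2y_2 = 0. When solvable, the solutions are x = y + c·(3, 2, 3), c arbitrary (ker(I - K) = span{(3, 2, 3)}, dimension 1).

K has rank 1, so it is an outer product K = u v^T: every row of K is a multiple of one row vector. Reading off the entries, u = (3, 2, 3) and v = (-1, 2, 0) (row i of K equals u_i·v^T). A rank-one matrix u v^T satisfies K u = u (v·u) and kills the (2)-dimensional subspace v^⊥, so its characteristic polynomial is lambda^2 (lambda - v·u) with v·u = tr K = 1. Hence the eigenvalues of I - K are 1 (multiplicity 2) and 1 - (1) = 0, so det(I - K) = 0. (Direct check: I - K =
[[4, -6, 0],
 [2, -3, 0],
 [3, -6, 1]]
has determinant 0.) So 1 is an eigenvalue of K and (I - K) is not invertible. The finite-dimensional Fredholm alternative says: either (I - K) is invertible, or ker(I - K) ≠ {0} and then range(I - K) = ker((I - K)^*)^⊥, with dim ker(I - K) = dim ker((I - K)^*). We are in the second case, so we need both kernels. Kernel of I - K: (I - K) u = u - u (v·u) = u - u = 0, so ker(I - K) = span{u} = span{(3, 2, 3)} (it is exactly 1-dimensional because rank(I - K) = 2). Kernel of the adjoint: K is real, so (I - K)^* = I - K^T = I - v u^T, and (I - v u^T) v = v - v (u·v) = 0; hence ker((I - K)^*) = span{v} = span{(-1, 2, 0)}. Therefore (I - K) x = y is solvable iff <y, v> = 0, i.e. iff -y_1 + 2y_2 = 0. When this holds, K y = u (v·y) = 0, so (I - K) y = y and x = y is a particular solution; the full solution set is the line x = y + c·u = y + c·(3, 2, 3), c ∈ C.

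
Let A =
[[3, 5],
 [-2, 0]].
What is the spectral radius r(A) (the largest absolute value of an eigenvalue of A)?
r(A) = sqrt(10) ≈ 3.1623

The eigenvalues of A are the roots of its characteristic polynomial. With M = A (coefficients from the trace and determinant):
  p(λ) = det(λ I - M) = λ^2 - 3λ + 10.
For λ^2 - 3λ + 10 the discriminant is -31. It is negative, so the roots are the complex-conjugate pair λ = 3/2 ± (sqrt(31)/2) i ≈ 1.5 ± 2.7839i. For a conjugate pair the product of the roots equals the constant term, so |λ|^2 = 10 and |λ| = sqrt(10) ≈ 3.1623.
Thus the eigenvalues (to 4 decimals) are 1.5 ± 2.7839i (modulus 3.1623). The spectral radius is the largest modulus: r(A) = sqrt(10) ≈ 3.1623. (Cross-check: r(A) ≤ ||A||_2 ≈ 5.9292; equality holds whenever A is normal, though it can also hold for some non-normal A.)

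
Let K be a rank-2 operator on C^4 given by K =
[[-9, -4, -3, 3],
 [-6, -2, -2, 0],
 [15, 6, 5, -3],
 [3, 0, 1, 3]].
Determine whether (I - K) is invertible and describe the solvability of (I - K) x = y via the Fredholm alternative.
(I - K) is invertible (det(I - K) = -24 ≠ 0), so for every y in C^4 the equation (I - K) x = y has a unique solution.

K has rank 2 and factors as K = U V^T = u1 v1^T + u2 v2^T with u1 = (-1, -1, 2, 1), v1 = (3, 0, 1, 3), u2 = (2, 1, -3, 0), v2 = (-3, -2, -1, 3) (multiplying out reproduces the displayed K). The nonzero eigenvalues of U V^T coincide with those of the 2 x 2 matrix G = V^T U = [[v1·u1, v1·u2], [v2·u1, v2·u2]] = [[2, 3], [6, -5]], and by the Sylvester determinant identity det(I_4 - U V^T) = det(I_2 - V^T U) = det([[-1, -3], [-6, 6]]) = (-1)(6) - (-3)(-6) = -24. (Direct check: I - K =
[[10, 4, 3, -3],
 [6, 3, 2, 0],
 [-15, -6, -4, 3],
 [-3, 0, -1, -2]]
has determinant -24.) The finite-dimensional Fredholm alternative says: either (I - K) is invertible, or ker(I - K) ≠ {0} and then range(I - K) = ker((I - K)^*)^⊥, with dim ker(I - K) = dim ker((I - K)^*). Since det(I - K) ≠ 0, 1 is not an eigenvalue of K and ker(I - K) = {0}, so we are in the first case: for every y there is a unique x = (I - K)^(-1) y. (Explicitly, by the Woodbury identity, (I - U V^T)^(-1) = I + U (I_2 - G)^(-1) V^T.)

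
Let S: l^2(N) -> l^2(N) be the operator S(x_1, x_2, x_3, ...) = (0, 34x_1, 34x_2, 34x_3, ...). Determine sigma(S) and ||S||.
sigma(S) = closed disk {z in C : |z| ≤ 34}; ||S|| = 34

Note S = 34·U where U is the unit right shift (U x)_k = x_{k-1} (with x_0 := 0); so ||S|| = 34||U|| and sigma(S) = 34·sigma(U). ||S x||^2 = sum_{k≥1} |34x_k|^2 = 1156||x||^2, so ||S|| = 34 and sigma(S) ⊂ {|z| ≤ 34}. For any |lambda| < 34, the equation (S - lambda I) x = 0 forces x_1 = 0, then 34x_k = lambda x_{k+1} ⇒ x = 0, so S has no eigenvalues. But (S - lambda I) is not surjective for |lambda| < 34: solving (S - lambda I) x = e_1 would require x_n proportional to (lambda/34)^(-n), which is not in l^2. So every |lambda| < 34 lies in the residual spectrum. The boundary |lambda| = 34 is in the approximate point spectrum (the spectrum is closed). Hence sigma(S) is the closed disk of radius 34.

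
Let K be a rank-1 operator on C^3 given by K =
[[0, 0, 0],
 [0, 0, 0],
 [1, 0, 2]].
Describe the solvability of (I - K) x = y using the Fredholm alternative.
(I - K) is invertible (det(I - K) = -1 ≠ 0), so for every y in C^3 the equation (I - K) x = y has a unique solution.

K has rank 1, so it is an outer product K = u v^T: every row of K is a multiple of one row vector. Reading off the entries, u = (0, 0, 1) and v = (1, 0, 2) (row i of K equals u_i·v^T). A rank-one matrix u v^T satisfies K u = u (v·u) and kills the (2)-dimensional subspace v^⊥, so its characteristic polynomial is lambda^2 (lambda - v·u) with v·u = tr K = 2. Hence the eigenvalues of I - K are 1 (multiplicity 2) and 1 - (2) = -1, so det(I - K) = -1. (Direct check: I - K =
[[1, 0, 0],
 [0, 1, 0],
 [-1, 0, -1]]
has determinant -1.) The finite-dimensional Fredholm alternative says: either (I - K) is invertible, or ker(I - K) ≠ {0} and then range(I - K) = ker((I - K)^*)^⊥, with dim ker(I - K) = dim ker((I - K)^*). Since det(I - K) ≠ 0, 1 is not an eigenvalue of K and ker(I - K) = {0}, so we are in the first case: for every y there is a unique x = (I - K)^(-1) y. Explicitly, by the Sherman–Morrison formula, (I - u v^T)^(-1) = I + u v^T/(1 - v·u), i.e. (I - K)^(-1) = I - K.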